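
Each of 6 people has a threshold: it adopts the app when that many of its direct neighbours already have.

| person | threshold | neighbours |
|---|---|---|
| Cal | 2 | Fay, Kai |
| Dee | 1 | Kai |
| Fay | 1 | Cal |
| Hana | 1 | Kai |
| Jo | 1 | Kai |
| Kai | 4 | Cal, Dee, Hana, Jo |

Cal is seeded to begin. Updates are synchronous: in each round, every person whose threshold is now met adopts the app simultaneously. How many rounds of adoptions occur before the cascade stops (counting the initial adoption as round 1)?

2

Round 1 — Cal adopts the app (initial).
Round 2 — checking thresholds:
  Fay: 1 of 1 neighbours ≥ 1, adopts the app.
  Kai: 1 of 4 neighbours < 4, not yet.
Round 3 — no new adoptions; cascade stops.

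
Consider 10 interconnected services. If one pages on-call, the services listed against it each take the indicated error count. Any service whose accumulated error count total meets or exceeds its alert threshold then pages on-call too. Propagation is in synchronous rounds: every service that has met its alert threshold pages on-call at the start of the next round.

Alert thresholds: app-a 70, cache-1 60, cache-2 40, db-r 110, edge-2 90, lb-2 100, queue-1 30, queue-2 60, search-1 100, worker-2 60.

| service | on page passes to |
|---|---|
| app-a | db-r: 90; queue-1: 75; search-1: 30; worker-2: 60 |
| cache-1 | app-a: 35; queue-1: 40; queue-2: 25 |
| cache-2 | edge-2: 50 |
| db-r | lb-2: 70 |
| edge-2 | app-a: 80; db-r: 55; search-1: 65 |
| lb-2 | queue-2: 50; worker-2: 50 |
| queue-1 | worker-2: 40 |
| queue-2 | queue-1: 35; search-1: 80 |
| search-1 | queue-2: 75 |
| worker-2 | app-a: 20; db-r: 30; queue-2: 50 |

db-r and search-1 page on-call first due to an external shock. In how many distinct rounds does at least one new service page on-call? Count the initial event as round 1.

Round 1 — db-r, search-1 page on-call (initial).
  lb-2: +70 → 70 < 100
  queue-2: +75 → 75 ≥ 60
Round 2 — queue-2 pages on-call.
  queue-1: +35 → 35 ≥ 30
Round 3 — queue-1 pages on-call.
  worker-2: +40 → 40 < 60
No further pages.

3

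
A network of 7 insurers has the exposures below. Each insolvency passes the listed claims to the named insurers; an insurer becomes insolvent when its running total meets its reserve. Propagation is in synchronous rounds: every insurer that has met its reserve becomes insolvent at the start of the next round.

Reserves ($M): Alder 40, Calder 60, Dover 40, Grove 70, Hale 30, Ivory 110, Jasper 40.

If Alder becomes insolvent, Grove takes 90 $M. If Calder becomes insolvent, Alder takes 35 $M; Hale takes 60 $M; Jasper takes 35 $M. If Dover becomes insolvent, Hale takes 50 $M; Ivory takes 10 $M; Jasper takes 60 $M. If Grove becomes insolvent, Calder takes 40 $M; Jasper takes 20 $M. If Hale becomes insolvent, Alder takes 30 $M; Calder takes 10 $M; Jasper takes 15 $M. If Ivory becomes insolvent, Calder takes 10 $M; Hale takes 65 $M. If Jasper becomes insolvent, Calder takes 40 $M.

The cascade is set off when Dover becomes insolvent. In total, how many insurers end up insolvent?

3

Round 1 — Dover becomes insolvent (initial).
  Hale: +50 → 50 ≥ 30
  Ivory: +10 → 10 < 110
  Jasper: +60 → 60 ≥ 40
Round 2 — Hale, Jasper become insolvent.
  Alder: +30 → 30 < 40
  Calder: +10+40 → 50 < 60
No further insolvencies.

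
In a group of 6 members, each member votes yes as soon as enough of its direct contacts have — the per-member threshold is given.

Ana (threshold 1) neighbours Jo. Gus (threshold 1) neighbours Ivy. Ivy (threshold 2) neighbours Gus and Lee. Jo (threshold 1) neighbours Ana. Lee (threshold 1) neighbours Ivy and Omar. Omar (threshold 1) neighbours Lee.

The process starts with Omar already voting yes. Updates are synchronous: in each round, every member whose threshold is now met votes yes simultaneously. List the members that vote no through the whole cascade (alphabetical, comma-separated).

Ana, Gus, Ivy, Jo

Round 1 — Omar votes yes (initial).
Round 2 — checking thresholds:
  Lee: 1 of 2 neighbours ≥ 1, votes yes.
Round 3 — no new yes votes; cascade stops.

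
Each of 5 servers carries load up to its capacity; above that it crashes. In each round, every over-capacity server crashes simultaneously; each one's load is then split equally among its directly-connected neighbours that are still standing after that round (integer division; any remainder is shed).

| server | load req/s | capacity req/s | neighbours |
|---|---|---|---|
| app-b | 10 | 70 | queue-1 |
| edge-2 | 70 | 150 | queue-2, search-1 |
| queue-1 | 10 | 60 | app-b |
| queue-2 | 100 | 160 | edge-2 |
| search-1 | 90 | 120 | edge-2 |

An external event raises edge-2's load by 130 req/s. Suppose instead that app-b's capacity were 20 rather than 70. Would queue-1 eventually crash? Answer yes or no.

With app-b's capacity at 20:
Round 1 — edge-2 at 200 > 150. edge-2 crashes.
  edge-2 sheds 200 req/s to queue-2, search-1: 100 each.
    queue-2: 100+100 = 200 > 160
    search-1: 90+100 = 190 > 120
Round 2 — queue-2, search-1 crash.
  queue-2 sheds 200 req/s: no online neighbours, lost.
  search-1 sheds 190 req/s: no online neighbours, lost.
No further crashes.

no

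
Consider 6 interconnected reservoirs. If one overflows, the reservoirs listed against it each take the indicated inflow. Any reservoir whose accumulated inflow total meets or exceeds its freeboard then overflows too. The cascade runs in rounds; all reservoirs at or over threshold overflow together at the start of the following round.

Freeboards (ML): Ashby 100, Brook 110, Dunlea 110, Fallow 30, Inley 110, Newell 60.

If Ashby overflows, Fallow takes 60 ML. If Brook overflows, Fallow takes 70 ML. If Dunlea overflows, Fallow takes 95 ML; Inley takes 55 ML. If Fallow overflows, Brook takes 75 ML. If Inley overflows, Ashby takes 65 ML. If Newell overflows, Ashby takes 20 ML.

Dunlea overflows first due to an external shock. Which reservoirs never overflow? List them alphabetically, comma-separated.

Round 1 — Dunlea overflows (initial).
  Fallow: +95 → 95 ≥ 30
  Inley: +55 → 55 < 110
Round 2 — Fallow overflows.
  Brook: +75 → 75 < 110
No further overflows.

Ashby, Brook, Inley, Newell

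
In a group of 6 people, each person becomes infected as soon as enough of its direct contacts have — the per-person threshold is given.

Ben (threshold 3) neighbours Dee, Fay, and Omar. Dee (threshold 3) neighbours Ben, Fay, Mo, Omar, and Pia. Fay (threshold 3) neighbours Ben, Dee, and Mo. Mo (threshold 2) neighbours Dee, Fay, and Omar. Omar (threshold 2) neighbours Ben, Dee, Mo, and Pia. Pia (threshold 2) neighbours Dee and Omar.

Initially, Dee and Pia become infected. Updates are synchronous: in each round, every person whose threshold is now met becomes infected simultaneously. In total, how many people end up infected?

4

Round 1 — Dee, Pia become infected (initial).
Round 2 — checking thresholds:
  Ben: 1 of 3 neighbours < 3, below threshold.
  Fay: 1 of 3 neighbours < 3, below threshold.
  Mo: 1 of 3 neighbours < 2, below threshold.
  Omar: 2 of 4 neighbours ≥ 2, becomes infected.
Round 3 — checking thresholds:
  Ben: 2 of 3 neighbours < 3, below threshold.
  Fay: 1 of 3 neighbours < 3, below threshold.
  Mo: 2 of 3 neighbours ≥ 2, becomes infected.
Round 4 — no new infections; cascade stops.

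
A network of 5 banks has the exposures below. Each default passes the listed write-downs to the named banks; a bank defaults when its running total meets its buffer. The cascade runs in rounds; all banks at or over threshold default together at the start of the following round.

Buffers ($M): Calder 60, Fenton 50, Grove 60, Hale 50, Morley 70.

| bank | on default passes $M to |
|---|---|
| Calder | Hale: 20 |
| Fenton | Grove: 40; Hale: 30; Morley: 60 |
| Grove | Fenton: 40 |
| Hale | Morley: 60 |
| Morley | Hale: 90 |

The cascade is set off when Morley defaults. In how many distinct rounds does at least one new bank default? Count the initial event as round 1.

Round 1 — Morley defaults (initial).
  Hale: +90 → 90 ≥ 50
Round 2 — Hale defaults.
No further defaults.

2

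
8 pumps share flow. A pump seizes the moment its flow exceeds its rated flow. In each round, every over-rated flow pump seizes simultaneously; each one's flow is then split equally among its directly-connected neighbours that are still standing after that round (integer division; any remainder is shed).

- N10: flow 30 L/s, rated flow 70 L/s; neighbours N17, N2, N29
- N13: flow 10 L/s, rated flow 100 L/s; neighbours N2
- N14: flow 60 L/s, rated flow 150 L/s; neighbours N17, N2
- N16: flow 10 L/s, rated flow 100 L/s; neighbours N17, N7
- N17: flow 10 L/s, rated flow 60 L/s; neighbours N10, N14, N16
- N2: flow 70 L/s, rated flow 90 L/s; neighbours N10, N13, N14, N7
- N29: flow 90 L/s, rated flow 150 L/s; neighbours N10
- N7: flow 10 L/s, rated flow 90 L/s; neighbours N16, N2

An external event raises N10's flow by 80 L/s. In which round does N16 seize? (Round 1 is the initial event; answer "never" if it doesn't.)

Round 1 — N10 at 110 > 70. N10 seizes.
  N10 sheds 110 L/s to N17, N2, N29: 36 each (2 lost).
    N17: 10+36 = 46 ≤ 60
    N2: 70+36 = 106 > 90
    N29: 90+36 = 126 ≤ 150
Round 2 — N2 seizes.
  N2 sheds 106 L/s to N13, N14, N7: 35 each (1 lost).
    N13: 10+35 = 45 ≤ 100
    N14: 60+35 = 95 ≤ 150
    N7: 10+35 = 45 ≤ 90
No further seizures.

never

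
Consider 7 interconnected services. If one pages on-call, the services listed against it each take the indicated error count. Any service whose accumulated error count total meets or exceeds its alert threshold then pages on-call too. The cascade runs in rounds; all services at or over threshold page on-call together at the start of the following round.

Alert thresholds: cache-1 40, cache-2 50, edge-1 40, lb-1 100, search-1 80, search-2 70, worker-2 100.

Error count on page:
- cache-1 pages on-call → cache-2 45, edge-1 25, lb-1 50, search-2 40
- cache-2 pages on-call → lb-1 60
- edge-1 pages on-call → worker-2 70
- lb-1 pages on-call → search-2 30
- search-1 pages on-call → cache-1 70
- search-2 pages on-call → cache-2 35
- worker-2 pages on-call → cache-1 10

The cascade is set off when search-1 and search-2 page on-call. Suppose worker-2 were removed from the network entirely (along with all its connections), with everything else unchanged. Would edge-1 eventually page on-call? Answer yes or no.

no

With worker-2 removed:
Round 1 — search-1, search-2 page on-call (initial).
  cache-1: +70 → 70 ≥ 40
  cache-2: +35 → 35 < 50
Round 2 — cache-1 pages on-call.
  cache-2: +45 → 80 ≥ 50
  edge-1: +25 → 25 < 40
  lb-1: +50 → 50 < 100
Round 3 — cache-2 pages on-call.
  lb-1: +60 → 110 ≥ 100
Round 4 — lb-1 pages on-call.
No further pages.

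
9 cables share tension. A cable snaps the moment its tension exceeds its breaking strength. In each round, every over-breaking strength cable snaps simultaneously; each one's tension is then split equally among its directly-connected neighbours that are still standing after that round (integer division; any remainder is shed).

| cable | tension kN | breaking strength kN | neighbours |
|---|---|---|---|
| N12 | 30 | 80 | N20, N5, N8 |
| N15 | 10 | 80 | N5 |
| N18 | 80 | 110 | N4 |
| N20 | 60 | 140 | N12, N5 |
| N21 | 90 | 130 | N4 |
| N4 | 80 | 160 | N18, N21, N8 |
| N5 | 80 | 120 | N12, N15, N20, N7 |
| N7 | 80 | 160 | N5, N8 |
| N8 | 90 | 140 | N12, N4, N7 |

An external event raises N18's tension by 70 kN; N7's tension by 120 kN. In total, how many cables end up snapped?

8

Round 1 — N18 at 150 > 110; N7 at 200 > 160. N18, N7 snap.
  N18 sheds 150 kN to N4: 150 each.
    N4: 80+150 = 230 > 160
  N7 sheds 200 kN to N5, N8: 100 each.
    N5: 80+100 = 180 > 120
    N8: 90+100 = 190 > 140
Round 2 — N4, N5, N8 snap.
  N4 sheds 230 kN to N21: 230 each.
    N21: 90+230 = 320 > 130
  N5 sheds 180 kN to N12, N15, N20: 60 each.
    N12: 30+60 = 90 > 80
    N15: 10+60 = 70 ≤ 80
    N20: 60+60 = 120 ≤ 140
  N8 sheds 190 kN to N12: 190 each.
    N12: 90+190 = 280 > 80
Round 3 — N12, N21 snap.
  N12 sheds 280 kN to N20: 280 each.
    N20: 120+280 = 400 > 140
  N21 sheds 320 kN: no online neighbours, lost.
Round 4 — N20 snaps.
  N20 sheds 400 kN: no online neighbours, lost.
No further breaks.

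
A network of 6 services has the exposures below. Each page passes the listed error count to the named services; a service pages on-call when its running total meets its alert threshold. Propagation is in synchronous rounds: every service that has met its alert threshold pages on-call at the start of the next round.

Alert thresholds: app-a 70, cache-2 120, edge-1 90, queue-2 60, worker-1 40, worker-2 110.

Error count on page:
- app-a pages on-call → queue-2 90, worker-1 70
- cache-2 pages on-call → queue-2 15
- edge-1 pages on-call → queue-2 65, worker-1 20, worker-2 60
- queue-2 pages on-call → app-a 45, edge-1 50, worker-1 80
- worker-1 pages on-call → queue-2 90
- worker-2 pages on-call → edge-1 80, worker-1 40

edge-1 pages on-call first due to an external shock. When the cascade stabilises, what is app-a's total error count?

Round 1 — edge-1 pages on-call (initial).
  queue-2: +65 → 65 ≥ 60
  worker-1: +20 → 20 < 40
  worker-2: +60 → 60 < 110
Round 2 — queue-2 pages on-call.
  app-a: +45 → 45 < 70
  worker-1: +80 → 100 ≥ 40
Round 3 — worker-1 pages on-call.
No further pages.

45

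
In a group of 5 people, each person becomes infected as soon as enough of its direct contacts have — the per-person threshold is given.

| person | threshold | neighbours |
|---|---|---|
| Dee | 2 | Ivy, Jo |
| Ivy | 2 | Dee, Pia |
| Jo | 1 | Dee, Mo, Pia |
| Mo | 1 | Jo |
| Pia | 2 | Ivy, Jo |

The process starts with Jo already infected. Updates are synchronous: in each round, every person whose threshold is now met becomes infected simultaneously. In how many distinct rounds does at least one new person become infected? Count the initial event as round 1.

2

Round 1 — Jo becomes infected (initial).
Round 2 — checking thresholds:
  Dee: 1 of 2 neighbours < 2, holds.
  Mo: 1 of 1 neighbours ≥ 1, becomes infected.
  Pia: 1 of 2 neighbours < 2, holds.
Round 3 — no new infections; cascade stops.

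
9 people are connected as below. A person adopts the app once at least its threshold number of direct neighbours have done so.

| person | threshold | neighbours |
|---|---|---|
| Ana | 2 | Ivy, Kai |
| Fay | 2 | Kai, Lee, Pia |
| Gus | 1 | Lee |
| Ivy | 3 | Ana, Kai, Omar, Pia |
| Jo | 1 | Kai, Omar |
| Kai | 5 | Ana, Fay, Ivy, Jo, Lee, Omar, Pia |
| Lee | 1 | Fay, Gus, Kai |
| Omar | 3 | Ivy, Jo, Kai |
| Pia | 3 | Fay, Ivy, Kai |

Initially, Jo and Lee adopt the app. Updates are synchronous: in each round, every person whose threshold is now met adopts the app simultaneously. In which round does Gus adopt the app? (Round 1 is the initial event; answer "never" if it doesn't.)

Round 1 — Jo, Lee adopt the app (initial).
Round 2 — checking thresholds:
  Fay: 1 of 3 neighbours < 2, below threshold.
  Gus: 1 of 1 neighbours ≥ 1, adopts the app.
  Kai: 2 of 7 neighbours < 5, below threshold.
  Omar: 1 of 3 neighbours < 3, below threshold.
Round 3 — no new adoptions; cascade stops.

2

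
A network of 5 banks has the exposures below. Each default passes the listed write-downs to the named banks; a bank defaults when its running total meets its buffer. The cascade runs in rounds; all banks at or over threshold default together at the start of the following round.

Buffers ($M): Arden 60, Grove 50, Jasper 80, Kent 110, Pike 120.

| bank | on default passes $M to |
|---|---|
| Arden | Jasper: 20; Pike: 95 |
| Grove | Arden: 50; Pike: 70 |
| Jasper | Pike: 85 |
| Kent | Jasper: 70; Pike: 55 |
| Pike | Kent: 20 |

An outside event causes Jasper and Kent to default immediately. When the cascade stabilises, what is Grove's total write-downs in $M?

0

Round 1 — Jasper, Kent default (initial).
  Pike: +85+55 → 140 ≥ 120
Round 2 — Pike defaults.
No further defaults.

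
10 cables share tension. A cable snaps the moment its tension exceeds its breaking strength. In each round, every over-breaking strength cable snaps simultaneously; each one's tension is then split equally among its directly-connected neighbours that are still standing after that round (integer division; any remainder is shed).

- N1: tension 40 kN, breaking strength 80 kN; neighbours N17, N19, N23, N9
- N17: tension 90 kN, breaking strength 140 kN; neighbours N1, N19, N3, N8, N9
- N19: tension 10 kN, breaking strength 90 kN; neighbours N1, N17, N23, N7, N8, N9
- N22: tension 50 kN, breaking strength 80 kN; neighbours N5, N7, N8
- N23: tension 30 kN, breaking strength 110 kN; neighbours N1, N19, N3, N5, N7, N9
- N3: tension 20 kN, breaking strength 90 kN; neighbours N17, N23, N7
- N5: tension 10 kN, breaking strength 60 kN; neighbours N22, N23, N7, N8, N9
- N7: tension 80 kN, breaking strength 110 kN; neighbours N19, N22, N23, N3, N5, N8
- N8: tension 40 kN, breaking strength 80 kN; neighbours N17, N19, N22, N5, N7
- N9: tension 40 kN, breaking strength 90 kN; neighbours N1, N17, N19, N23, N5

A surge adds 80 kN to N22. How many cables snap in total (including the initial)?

Round 1 — N22 at 130 > 80. N22 snaps.
  N22 sheds 130 kN to N5, N7, N8: 43 each (1 lost).
    N5: 10+43 = 53 ≤ 60
    N7: 80+43 = 123 > 110
    N8: 40+43 = 83 > 80
Round 2 — N7, N8 snap.
  N7 sheds 123 kN to N19, N23, N3, N5: 30 each (3 lost).
    N19: 10+30 = 40 ≤ 90
    N23: 30+30 = 60 ≤ 110
    N3: 20+30 = 50 ≤ 90
    N5: 53+30 = 83 > 60
  N8 sheds 83 kN to N17, N19, N5: 27 each (2 lost).
    N17: 90+27 = 117 ≤ 140
    N19: 40+27 = 67 ≤ 90
    N5: 83+27 = 110 > 60
Round 3 — N5 snaps.
  N5 sheds 110 kN to N23, N9: 55 each.
    N23: 60+55 = 115 > 110
    N9: 40+55 = 95 > 90
Round 4 — N23, N9 snap.
  N23 sheds 115 kN to N1, N19, N3: 38 each (1 lost).
    N1: 40+38 = 78 ≤ 80
    N19: 67+38 = 105 > 90
    N3: 50+38 = 88 ≤ 90
  N9 sheds 95 kN to N1, N17, N19: 31 each (2 lost).
    N1: 78+31 = 109 > 80
    N17: 117+31 = 148 > 140
    N19: 105+31 = 136 > 90
Round 5 — N1, N17, N19 snap.
  N1 sheds 109 kN: no online neighbours, lost.
  N17 sheds 148 kN to N3: 148 each.
    N3: 88+148 = 236 > 90
  N19 sheds 136 kN: no online neighbours, lost.
Round 6 — N3 snaps.
  N3 sheds 236 kN: no online neighbours, lost.
No further breaks.

10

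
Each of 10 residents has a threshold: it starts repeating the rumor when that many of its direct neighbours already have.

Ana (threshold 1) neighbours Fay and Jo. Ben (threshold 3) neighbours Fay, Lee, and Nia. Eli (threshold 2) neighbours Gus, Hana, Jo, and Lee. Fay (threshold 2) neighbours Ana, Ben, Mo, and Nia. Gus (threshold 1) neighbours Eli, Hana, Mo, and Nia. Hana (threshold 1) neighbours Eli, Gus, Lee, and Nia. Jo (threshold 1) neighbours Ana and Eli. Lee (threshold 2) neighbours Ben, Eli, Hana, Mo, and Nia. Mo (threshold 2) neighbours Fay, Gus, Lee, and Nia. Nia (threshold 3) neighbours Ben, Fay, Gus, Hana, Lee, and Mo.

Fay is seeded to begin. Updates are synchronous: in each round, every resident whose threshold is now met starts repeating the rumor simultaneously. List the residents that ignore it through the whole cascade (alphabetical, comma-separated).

Round 1 — Fay starts repeating the rumor (initial).
Round 2 — checking thresholds:
  Ana: 1 of 2 neighbours ≥ 1, starts repeating the rumor.
  Ben: 1 of 3 neighbours < 3, below threshold.
  Mo: 1 of 4 neighbours < 2, below threshold.
  Nia: 1 of 6 neighbours < 3, below threshold.
Round 3 — checking thresholds:
  Ben: 1 of 3 neighbours < 3, below threshold.
  Jo: 1 of 2 neighbours ≥ 1, starts repeating the rumor.
  Mo: 1 of 4 neighbours < 2, below threshold.
  Nia: 1 of 6 neighbours < 3, below threshold.
Round 4 — no new spreads; cascade stops.

Ben, Eli, Gus, Hana, Lee, Mo, Nia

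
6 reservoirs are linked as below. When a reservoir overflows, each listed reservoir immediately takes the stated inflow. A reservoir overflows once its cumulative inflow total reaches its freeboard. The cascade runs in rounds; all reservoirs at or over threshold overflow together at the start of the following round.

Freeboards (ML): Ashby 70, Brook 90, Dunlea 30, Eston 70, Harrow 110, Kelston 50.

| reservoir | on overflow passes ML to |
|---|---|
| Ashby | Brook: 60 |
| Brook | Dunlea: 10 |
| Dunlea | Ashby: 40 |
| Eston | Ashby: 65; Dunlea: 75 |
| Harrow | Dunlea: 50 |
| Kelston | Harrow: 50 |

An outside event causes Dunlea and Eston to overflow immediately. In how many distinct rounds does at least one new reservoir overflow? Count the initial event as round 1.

2

Round 1 — Dunlea, Eston overflow (initial).
  Ashby: +40+65 → 105 ≥ 70
Round 2 — Ashby overflows.
  Brook: +60 → 60 < 90
No further overflows.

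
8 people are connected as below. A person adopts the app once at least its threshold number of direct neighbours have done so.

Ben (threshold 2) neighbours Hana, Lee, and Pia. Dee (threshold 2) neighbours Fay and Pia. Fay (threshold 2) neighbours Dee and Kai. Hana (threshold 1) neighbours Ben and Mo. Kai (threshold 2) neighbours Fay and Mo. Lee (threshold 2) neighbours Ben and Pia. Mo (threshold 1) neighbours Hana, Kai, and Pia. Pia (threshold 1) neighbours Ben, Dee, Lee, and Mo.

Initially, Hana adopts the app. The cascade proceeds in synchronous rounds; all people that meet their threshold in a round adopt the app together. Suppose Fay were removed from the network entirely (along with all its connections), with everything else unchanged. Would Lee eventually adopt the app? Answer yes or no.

yes

With Fay removed:
Round 1 — Hana adopts the app (initial).
Round 2 — checking thresholds:
  Ben: 1 of 3 neighbours < 2, below threshold.
  Mo: 1 of 3 neighbours ≥ 1, adopts the app.
Round 3 — checking thresholds:
  Ben: 1 of 3 neighbours < 2, below threshold.
  Kai: 1 of 1 neighbours < 2, below threshold.
  Pia: 1 of 4 neighbours ≥ 1, adopts the app.
Round 4 — checking thresholds:
  Ben: 2 of 3 neighbours ≥ 2, adopts the app.
  Dee: 1 of 1 neighbours < 2, below threshold.
  Kai: 1 of 1 neighbours < 2, below threshold.
  Lee: 1 of 2 neighbours < 2, below threshold.
Round 5 — checking thresholds:
  Dee: 1 of 1 neighbours < 2, below threshold.
  Kai: 1 of 1 neighbours < 2, below threshold.
  Lee: 2 of 2 neighbours ≥ 2, adopts the app.
Round 6 — no new adoptions; cascade stops.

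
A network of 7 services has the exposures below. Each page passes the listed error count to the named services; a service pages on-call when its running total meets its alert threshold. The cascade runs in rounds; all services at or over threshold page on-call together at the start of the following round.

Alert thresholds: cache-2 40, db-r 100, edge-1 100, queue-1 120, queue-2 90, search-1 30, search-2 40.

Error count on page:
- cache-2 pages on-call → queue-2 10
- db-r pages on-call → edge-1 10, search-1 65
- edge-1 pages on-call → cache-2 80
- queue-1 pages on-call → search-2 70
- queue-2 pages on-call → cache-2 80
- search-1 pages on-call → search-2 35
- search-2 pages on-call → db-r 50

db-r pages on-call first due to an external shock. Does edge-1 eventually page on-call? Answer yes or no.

Round 1 — db-r pages on-call (initial).
  edge-1: +10 → 10 < 100
  search-1: +65 → 65 ≥ 30
Round 2 — search-1 pages on-call.
  search-2: +35 → 35 < 40
No further pages.

no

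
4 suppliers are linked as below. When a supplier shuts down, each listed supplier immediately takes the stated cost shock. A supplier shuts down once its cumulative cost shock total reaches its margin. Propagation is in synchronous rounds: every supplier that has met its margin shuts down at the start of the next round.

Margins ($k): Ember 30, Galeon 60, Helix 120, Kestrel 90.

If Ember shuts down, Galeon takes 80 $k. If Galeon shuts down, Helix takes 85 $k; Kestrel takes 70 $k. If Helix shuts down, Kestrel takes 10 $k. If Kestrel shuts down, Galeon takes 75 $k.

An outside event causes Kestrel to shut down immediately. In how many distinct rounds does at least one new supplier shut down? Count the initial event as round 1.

Round 1 — Kestrel shuts down (initial).
  Galeon: +75 → 75 ≥ 60
Round 2 — Galeon shuts down.
  Helix: +85 → 85 < 120
No further shutdowns.

2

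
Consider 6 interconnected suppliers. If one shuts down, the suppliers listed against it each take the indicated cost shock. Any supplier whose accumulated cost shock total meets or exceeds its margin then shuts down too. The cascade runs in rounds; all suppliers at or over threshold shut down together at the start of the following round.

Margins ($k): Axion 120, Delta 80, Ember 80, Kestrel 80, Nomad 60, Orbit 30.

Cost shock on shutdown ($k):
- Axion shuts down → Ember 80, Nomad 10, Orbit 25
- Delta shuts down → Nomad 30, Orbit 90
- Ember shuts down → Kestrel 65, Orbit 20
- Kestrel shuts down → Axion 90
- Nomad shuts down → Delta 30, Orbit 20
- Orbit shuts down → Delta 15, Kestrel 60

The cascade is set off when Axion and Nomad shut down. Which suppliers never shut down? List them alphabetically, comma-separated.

Delta

Round 1 — Axion, Nomad shut down (initial).
  Delta: +30 → 30 < 80
  Ember: +80 → 80 ≥ 80
  Orbit: +25+20 → 45 ≥ 30
Round 2 — Ember, Orbit shut down.
  Delta: +15 → 45 < 80
  Kestrel: +65+60 → 125 ≥ 80
Round 3 — Kestrel shuts down.
No further shutdowns.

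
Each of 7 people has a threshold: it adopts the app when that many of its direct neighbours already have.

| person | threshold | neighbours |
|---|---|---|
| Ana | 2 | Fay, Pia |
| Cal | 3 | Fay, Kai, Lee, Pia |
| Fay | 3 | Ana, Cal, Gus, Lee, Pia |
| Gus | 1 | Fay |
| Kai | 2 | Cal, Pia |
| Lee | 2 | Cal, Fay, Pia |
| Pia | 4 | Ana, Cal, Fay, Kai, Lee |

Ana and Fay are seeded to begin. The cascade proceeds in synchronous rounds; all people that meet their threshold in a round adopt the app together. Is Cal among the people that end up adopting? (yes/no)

no

Round 1 — Ana, Fay adopt the app (initial).
Round 2 — checking thresholds:
  Cal: 1 of 4 neighbours < 3, below threshold.
  Gus: 1 of 1 neighbours ≥ 1, adopts the app.
  Lee: 1 of 3 neighbours < 2, below threshold.
  Pia: 2 of 5 neighbours < 4, below threshold.
Round 3 — no new adoptions; cascade stops.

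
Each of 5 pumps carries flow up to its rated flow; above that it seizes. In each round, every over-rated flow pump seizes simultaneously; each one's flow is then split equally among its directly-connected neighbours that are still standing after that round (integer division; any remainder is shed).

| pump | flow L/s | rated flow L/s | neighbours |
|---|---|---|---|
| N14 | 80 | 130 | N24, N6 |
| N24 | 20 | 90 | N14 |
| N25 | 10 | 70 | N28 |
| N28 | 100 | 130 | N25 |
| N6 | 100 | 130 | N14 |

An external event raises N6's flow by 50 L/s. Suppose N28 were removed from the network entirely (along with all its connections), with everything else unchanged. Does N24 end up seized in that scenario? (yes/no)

yes

With N28 removed:
Round 1 — N6 at 150 > 130. N6 seizes.
  N6 sheds 150 L/s to N14: 150 each.
    N14: 80+150 = 230 > 130
Round 2 — N14 seizes.
  N14 sheds 230 L/s to N24: 230 each.
    N24: 20+230 = 250 > 90
Round 3 — N24 seizes.
  N24 sheds 250 L/s: no online neighbours, lost.
No further seizures.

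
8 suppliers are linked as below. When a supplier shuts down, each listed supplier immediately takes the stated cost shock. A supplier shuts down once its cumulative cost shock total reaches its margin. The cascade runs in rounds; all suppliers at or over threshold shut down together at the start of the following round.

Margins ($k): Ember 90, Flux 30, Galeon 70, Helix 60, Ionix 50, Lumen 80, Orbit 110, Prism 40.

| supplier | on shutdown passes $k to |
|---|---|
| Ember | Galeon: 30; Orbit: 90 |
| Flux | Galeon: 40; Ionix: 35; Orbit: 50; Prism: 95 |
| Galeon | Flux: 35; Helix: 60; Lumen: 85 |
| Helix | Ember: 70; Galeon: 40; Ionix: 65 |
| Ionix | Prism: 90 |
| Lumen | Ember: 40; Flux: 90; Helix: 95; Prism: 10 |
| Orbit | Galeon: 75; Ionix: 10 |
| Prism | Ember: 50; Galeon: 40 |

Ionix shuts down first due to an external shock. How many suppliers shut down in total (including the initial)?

Round 1 — Ionix shuts down (initial).
  Prism: +90 → 90 ≥ 40
Round 2 — Prism shuts down.
  Ember: +50 → 50 < 90
  Galeon: +40 → 40 < 70
No further shutdowns.

2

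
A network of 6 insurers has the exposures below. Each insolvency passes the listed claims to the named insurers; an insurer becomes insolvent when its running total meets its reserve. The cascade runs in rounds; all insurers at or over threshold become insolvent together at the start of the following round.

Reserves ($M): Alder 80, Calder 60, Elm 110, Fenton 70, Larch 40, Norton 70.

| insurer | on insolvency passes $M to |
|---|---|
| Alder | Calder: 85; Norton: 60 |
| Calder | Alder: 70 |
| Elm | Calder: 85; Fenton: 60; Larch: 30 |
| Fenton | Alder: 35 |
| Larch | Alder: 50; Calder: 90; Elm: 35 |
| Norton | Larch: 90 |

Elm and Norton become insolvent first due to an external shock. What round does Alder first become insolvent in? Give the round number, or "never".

Round 1 — Elm, Norton become insolvent (initial).
  Calder: +85 → 85 ≥ 60
  Fenton: +60 → 60 < 70
  Larch: +30+90 → 120 ≥ 40
Round 2 — Calder, Larch become insolvent.
  Alder: +70+50 → 120 ≥ 80
Round 3 — Alder becomes insolvent.
No further insolvencies.

3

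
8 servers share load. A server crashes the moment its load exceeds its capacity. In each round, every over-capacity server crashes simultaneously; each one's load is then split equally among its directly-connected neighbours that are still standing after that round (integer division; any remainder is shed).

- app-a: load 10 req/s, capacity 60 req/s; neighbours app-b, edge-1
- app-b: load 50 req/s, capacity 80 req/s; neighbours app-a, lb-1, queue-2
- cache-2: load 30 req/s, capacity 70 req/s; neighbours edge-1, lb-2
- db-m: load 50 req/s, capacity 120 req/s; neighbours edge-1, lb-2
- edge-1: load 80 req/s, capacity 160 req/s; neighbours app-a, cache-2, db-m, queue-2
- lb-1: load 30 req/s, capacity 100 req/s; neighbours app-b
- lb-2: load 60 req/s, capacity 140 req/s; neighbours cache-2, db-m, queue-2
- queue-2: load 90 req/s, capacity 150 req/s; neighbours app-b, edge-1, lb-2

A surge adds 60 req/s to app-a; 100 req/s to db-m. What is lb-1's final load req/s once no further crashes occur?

72

Round 1 — app-a at 70 > 60; db-m at 150 > 120. app-a, db-m crash.
  app-a sheds 70 req/s to app-b, edge-1: 35 each.
    app-b: 50+35 = 85 > 80
    edge-1: 80+35 = 115 ≤ 160
  db-m sheds 150 req/s to edge-1, lb-2: 75 each.
    edge-1: 115+75 = 190 > 160
    lb-2: 60+75 = 135 ≤ 140
Round 2 — app-b, edge-1 crash.
  app-b sheds 85 req/s to lb-1, queue-2: 42 each (1 lost).
    lb-1: 30+42 = 72 ≤ 100
    queue-2: 90+42 = 132 ≤ 150
  edge-1 sheds 190 req/s to cache-2, queue-2: 95 each.
    cache-2: 30+95 = 125 > 70
    queue-2: 132+95 = 227 > 150
Round 3 — cache-2, queue-2 crash.
  cache-2 sheds 125 req/s to lb-2: 125 each.
    lb-2: 135+125 = 260 > 140
  queue-2 sheds 227 req/s to lb-2: 227 each.
    lb-2: 260+227 = 487 > 140
Round 4 — lb-2 crashes.
  lb-2 sheds 487 req/s: no online neighbours, lost.
No further crashes.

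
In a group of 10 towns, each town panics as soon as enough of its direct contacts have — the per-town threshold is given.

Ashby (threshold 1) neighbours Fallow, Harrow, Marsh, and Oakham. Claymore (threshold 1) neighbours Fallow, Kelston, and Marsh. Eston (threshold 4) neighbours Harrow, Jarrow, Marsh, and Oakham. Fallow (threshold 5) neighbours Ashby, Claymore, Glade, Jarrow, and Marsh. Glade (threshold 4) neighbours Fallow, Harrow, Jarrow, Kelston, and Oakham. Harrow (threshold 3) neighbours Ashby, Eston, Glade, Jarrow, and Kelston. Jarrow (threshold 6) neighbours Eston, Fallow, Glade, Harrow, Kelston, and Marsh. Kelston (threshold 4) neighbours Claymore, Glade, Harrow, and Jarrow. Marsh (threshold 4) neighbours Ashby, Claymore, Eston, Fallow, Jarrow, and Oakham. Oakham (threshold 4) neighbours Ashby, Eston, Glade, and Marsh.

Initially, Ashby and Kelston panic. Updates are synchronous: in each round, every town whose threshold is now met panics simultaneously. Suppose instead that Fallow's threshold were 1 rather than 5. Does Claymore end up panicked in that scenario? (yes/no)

yes

With Fallow's threshold at 1:
Round 1 — Ashby, Kelston panic (initial).
Round 2 — checking thresholds:
  Claymore: 1 of 3 neighbours ≥ 1, panics.
  Fallow: 1 of 5 neighbours ≥ 1, panics.
  Glade: 1 of 5 neighbours < 4, below threshold.
  Harrow: 2 of 5 neighbours < 3, below threshold.
  Jarrow: 1 of 6 neighbours < 6, below threshold.
  Marsh: 1 of 6 neighbours < 4, below threshold.
  Oakham: 1 of 4 neighbours < 4, below threshold.
Round 3 — no new panics; cascade stops.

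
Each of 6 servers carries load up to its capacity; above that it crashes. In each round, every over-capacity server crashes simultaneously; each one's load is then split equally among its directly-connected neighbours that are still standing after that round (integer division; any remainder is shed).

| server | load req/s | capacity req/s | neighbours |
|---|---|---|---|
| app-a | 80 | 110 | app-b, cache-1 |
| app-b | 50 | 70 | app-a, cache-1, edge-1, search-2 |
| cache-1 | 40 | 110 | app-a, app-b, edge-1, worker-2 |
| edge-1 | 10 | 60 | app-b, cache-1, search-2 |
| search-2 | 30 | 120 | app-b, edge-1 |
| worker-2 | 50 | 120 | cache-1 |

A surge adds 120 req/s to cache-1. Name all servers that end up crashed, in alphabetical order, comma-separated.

app-a, app-b, cache-1, edge-1, search-2

Round 1 — cache-1 at 160 > 110. cache-1 crashes.
  cache-1 sheds 160 req/s to app-a, app-b, edge-1, worker-2: 40 each.
    app-a: 80+40 = 120 > 110
    app-b: 50+40 = 90 > 70
    edge-1: 10+40 = 50 ≤ 60
    worker-2: 50+40 = 90 ≤ 120
Round 2 — app-a, app-b crash.
  app-a sheds 120 req/s: no online neighbours, lost.
  app-b sheds 90 req/s to edge-1, search-2: 45 each.
    edge-1: 50+45 = 95 > 60
    search-2: 30+45 = 75 ≤ 120
Round 3 — edge-1 crashes.
  edge-1 sheds 95 req/s to search-2: 95 each.
    search-2: 75+95 = 170 > 120
Round 4 — search-2 crashes.
  search-2 sheds 170 req/s: no online neighbours, lost.
No further crashes.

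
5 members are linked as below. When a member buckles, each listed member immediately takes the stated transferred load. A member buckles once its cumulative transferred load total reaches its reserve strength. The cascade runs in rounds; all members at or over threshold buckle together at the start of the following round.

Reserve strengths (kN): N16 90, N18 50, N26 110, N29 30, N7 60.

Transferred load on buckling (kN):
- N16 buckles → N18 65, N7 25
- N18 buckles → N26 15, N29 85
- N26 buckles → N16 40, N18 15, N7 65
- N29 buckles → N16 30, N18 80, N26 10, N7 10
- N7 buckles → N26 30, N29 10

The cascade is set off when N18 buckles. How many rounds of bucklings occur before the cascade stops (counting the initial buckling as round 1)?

2

Round 1 — N18 buckles (initial).
  N26: +15 → 15 < 110
  N29: +85 → 85 ≥ 30
Round 2 — N29 buckles.
  N16: +30 → 30 < 90
  N26: +10 → 25 < 110
  N7: +10 → 10 < 60
No further bucklings.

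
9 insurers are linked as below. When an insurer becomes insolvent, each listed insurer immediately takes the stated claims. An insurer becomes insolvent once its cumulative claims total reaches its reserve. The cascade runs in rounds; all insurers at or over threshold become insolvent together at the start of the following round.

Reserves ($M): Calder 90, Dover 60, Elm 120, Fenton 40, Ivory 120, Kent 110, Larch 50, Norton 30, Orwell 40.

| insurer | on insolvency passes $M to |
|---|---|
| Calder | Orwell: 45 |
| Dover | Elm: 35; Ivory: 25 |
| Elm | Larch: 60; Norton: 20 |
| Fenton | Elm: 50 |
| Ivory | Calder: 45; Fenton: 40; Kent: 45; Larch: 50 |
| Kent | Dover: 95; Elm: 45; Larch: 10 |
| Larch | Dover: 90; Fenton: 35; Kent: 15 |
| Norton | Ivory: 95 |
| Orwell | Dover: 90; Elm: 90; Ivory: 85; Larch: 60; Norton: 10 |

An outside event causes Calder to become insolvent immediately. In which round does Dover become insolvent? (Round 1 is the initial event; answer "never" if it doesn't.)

Round 1 — Calder becomes insolvent (initial).
  Orwell: +45 → 45 ≥ 40
Round 2 — Orwell becomes insolvent.
  Dover: +90 → 90 ≥ 60
  Elm: +90 → 90 < 120
  Ivory: +85 → 85 < 120
  Larch: +60 → 60 ≥ 50
  Norton: +10 → 10 < 30
Round 3 — Dover, Larch become insolvent.
  Elm: +35 → 125 ≥ 120
  Fenton: +35 → 35 < 40
  Ivory: +25 → 110 < 120
  Kent: +15 → 15 < 110
Round 4 — Elm becomes insolvent.
  Norton: +20 → 30 ≥ 30
Round 5 — Norton becomes insolvent.
  Ivory: +95 → 205 ≥ 120
Round 6 — Ivory becomes insolvent.
  Fenton: +40 → 75 ≥ 40
  Kent: +45 → 60 < 110
Round 7 — Fenton becomes insolvent.
No further insolvencies.

3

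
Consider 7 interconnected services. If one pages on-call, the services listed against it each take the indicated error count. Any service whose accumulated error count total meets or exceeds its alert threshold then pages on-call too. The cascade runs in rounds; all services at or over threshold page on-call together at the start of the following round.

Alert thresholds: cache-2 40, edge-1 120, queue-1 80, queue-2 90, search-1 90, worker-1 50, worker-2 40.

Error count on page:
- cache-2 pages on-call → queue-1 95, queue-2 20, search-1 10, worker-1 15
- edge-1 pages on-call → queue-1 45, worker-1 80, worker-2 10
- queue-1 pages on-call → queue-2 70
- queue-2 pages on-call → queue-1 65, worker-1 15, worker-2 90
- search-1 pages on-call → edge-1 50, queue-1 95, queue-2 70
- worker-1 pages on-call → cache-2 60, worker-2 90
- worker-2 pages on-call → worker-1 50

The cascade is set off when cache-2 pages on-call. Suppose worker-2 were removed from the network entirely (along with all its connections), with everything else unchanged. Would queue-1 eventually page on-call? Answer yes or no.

yes

With worker-2 removed:
Round 1 — cache-2 pages on-call (initial).
  queue-1: +95 → 95 ≥ 80
  queue-2: +20 → 20 < 90
  search-1: +10 → 10 < 90
  worker-1: +15 → 15 < 50
Round 2 — queue-1 pages on-call.
  queue-2: +70 → 90 ≥ 90
Round 3 — queue-2 pages on-call.
  worker-1: +15 → 30 < 50
No further pages.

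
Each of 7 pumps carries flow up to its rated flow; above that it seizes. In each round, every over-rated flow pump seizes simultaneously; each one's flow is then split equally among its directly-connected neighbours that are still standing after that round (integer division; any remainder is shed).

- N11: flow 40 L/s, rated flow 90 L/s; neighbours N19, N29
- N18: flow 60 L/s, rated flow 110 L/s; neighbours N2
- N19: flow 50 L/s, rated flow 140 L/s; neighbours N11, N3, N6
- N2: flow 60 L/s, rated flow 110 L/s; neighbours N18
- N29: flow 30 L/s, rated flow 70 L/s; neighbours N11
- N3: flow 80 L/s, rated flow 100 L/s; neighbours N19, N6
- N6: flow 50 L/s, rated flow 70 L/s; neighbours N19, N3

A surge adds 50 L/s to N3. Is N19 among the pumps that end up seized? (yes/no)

Round 1 — N3 at 130 > 100. N3 seizes.
  N3 sheds 130 L/s to N19, N6: 65 each.
    N19: 50+65 = 115 ≤ 140
    N6: 50+65 = 115 > 70
Round 2 — N6 seizes.
  N6 sheds 115 L/s to N19: 115 each.
    N19: 115+115 = 230 > 140
Round 3 — N19 seizes.
  N19 sheds 230 L/s to N11: 230 each.
    N11: 40+230 = 270 > 90
Round 4 — N11 seizes.
  N11 sheds 270 L/s to N29: 270 each.
    N29: 30+270 = 300 > 70
Round 5 — N29 seizes.
  N29 sheds 300 L/s: no online neighbours, lost.
No further seizures.

yes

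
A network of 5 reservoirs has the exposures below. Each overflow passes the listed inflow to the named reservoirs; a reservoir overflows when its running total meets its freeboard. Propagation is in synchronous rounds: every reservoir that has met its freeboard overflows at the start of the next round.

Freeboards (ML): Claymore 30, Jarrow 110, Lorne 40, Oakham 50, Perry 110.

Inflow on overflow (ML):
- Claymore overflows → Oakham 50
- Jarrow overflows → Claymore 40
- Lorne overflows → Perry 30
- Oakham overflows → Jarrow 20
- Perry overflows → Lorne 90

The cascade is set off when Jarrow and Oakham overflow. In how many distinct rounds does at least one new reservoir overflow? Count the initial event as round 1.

2

Round 1 — Jarrow, Oakham overflow (initial).
  Claymore: +40 → 40 ≥ 30
Round 2 — Claymore overflows.
No further overflows.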